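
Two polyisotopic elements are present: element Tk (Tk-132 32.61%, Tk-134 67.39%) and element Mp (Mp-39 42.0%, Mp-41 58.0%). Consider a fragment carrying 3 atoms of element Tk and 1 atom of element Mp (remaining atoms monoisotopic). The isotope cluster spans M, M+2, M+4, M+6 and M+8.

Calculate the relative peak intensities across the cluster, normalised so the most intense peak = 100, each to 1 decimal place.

Element Tk pattern (n=3): 0.03467787 : 0.21499002 : 0.44428635 : 0.30604576
Element Mp pattern (n=1): 0.4200 : 0.5800
Convolve the two distributions (both contribute in 2-u steps):
  M: 0.03467787×0.4200 = 0.014565
  M+2: 0.03467787×0.5800 + 0.21499002×0.4200 = 0.110409
  M+4: 0.21499002×0.5800 + 0.44428635×0.4200 = 0.311294
  M+6: 0.44428635×0.5800 + 0.30604576×0.4200 = 0.386225
  M+8: 0.30604576×0.5800 = 0.177507
Scale to base peak (0.386225) = 100: 3.8 : 28.6 : 80.6 : 100.0 : 46.0

3.8 : 28.6 : 80.6 : 100.0 : 46.0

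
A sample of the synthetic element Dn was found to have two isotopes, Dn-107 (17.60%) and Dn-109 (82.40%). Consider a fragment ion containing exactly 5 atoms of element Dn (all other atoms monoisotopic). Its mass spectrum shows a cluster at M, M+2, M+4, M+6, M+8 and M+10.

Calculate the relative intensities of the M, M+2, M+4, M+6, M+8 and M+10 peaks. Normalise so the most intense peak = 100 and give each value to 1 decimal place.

Expanding (0.1760 + 0.8240)^5:
P(M) = 0.1760^5 = 0.000169
P(M+2) = 5 × 0.1760^4 × 0.8240^1 = 0.003953
P(M+4) = 10 × 0.1760^3 × 0.8240^2 = 0.037016
P(M+6) = 10 × 0.1760^2 × 0.8240^3 = 0.173303
P(M+8) = 5 × 0.1760^1 × 0.8240^4 = 0.405687
P(M+10) = 0.8240^5 = 0.379871
The M+8 peak is largest (0.405687); scaling to 100 gives 0.0 : 1.0 : 9.1 : 42.7 : 100.0 : 93.6.

0.0 : 1.0 : 9.1 : 42.7 : 100.0 : 93.6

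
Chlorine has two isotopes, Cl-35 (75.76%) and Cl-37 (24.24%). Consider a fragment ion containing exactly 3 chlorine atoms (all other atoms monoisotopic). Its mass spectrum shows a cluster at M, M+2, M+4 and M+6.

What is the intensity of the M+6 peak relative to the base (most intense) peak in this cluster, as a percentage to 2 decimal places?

3.28%

(0.7576 + 0.2424)^3 gives M 0.4348, M+2 0.4174, M+4 0.1335, M+6 0.0142; the largest is M.
P(M) = C(3,0) × 0.7576^3 × 0.2424^0 = 1 × 0.4348304 × 1.0000 = 0.434830 (base)
P(M+6) = C(3,3) × 0.7576^0 × 0.2424^3 = 1 × 1.0000 × 0.01424288 = 0.014243
Relative intensity = 0.014243 / 0.434830 × 100 = 3.28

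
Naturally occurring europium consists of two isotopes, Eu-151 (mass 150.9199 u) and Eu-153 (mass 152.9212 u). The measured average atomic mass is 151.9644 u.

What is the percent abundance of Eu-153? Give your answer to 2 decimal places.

Let x be the fractional abundance of Eu-151; then Eu-153 has abundance 1 − x.
150.9199·x + 152.9212·(1 − x) = 151.9644
(150.9199 − 152.9212)·x = 151.9644 − 152.9212
x = -0.9568 / -2.0013 = 0.47809 → 47.81% Eu-151, 52.19% Eu-153.

52.19%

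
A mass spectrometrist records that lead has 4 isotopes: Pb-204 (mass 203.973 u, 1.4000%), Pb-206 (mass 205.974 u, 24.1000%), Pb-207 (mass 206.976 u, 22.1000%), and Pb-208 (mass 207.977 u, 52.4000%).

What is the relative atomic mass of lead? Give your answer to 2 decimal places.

Average mass = Σ (abundance × isotope mass) = 0.014000 × 203.973 + 0.241000 × 205.974 + 0.221000 × 206.976 + 0.524000 × 207.977
= 2.8556 + 49.6397 + 45.7417 + 108.9799 = 207.2169 u

207.22 u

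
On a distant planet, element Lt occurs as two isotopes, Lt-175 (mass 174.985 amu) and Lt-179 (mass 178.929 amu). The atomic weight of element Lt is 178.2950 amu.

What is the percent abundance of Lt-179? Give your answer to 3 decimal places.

Writing the weighted mean with unknown fraction x of Lt-175:
174.985·x + 178.929·(1 − x) = 178.2950
(174.985 − 178.929)·x = 178.2950 − 178.929
x = -0.6340 / -3.944 = 0.16075 → 16.075% Lt-175, 83.925% Lt-179.

83.925%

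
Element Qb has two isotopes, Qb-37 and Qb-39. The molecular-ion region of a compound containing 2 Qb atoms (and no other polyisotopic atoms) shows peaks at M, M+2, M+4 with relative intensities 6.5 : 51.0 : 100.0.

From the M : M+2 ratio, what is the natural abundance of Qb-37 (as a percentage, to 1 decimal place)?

20.3%

Write p for the Qb-37 fraction. I(M+2)/I(M) = [C(2,1)·p^1·(1−p)] / p^2 = 2·(1−p)/p = 51.0/6.5 = 7.8462
(1−p)/p = 7.8462/2 = 3.9231  ⇒  p = 1/(1 + 3.9231) = 0.2031
Qb-37: 20.3%, Qb-39: 79.7%.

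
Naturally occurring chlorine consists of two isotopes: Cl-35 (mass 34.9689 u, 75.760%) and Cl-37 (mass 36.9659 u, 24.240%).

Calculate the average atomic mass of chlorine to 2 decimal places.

The abundance-weighted mean is 0.75760 × 34.9689 + 0.24240 × 36.9659
= 26.49244 + 8.96053 = 35.45297 u

35.45 u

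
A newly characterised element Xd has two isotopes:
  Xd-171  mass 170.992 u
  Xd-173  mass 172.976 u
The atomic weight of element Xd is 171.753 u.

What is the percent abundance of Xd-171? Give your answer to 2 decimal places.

With x = fraction of Xd-171 (so Xd-173 is 1 − x):
170.992·x + 172.976·(1 − x) = 171.753
(170.992 − 172.976)·x = 171.753 − 172.976
x = -1.223 / -1.984 = 0.61643 → 61.64% Xd-171, 38.36% Xd-173.

61.64%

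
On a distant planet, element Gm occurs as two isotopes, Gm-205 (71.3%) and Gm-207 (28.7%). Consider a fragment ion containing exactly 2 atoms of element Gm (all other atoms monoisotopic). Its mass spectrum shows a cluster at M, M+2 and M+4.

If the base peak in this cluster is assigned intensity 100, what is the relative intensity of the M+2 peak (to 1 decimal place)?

Term probabilities: M 0.5084, M+2 0.4093, M+4 0.0824. Base peak = M.
P(M) = C(2,0) × 0.713^2 × 0.287^0 = 1 × 0.508369 × 1.0000 = 0.508369 (base)
P(M+2) = C(2,1) × 0.713^1 × 0.287^1 = 2 × 0.7130 × 0.2870 = 0.409262
Relative intensity = 0.409262 / 0.508369 × 100 = 80.5

80.5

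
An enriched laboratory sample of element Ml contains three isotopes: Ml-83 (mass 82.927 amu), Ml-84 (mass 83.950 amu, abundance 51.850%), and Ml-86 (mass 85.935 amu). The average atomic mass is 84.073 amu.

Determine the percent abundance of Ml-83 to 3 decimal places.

The remaining 48.150% is split between Ml-83 (fraction x) and Ml-86 (fraction 0.48150 − x).
Substituting: 82.927x + 85.935(0.48150 − x) = 40.544925
(82.927 − 85.935)x = -0.8327775  ⇒  x = 0.27685, y = 0.20465
Ml-83: 27.685%, Ml-86: 20.465%.

27.685%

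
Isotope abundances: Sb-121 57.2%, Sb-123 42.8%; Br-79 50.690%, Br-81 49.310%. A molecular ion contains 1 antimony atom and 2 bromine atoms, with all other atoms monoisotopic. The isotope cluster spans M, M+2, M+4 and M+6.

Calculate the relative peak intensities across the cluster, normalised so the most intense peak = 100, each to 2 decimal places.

Antimony pattern (n=1): 0.5720 : 0.4280
Bromine pattern (n=2): 0.25694761 : 0.49990478 : 0.24314761
Convolve the two distributions (both contribute in 2-u steps):
  M: 0.5720×0.25694761 = 0.146974
  M+2: 0.5720×0.49990478 + 0.4280×0.25694761 = 0.395919
  M+4: 0.5720×0.24314761 + 0.4280×0.49990478 = 0.353040
  M+6: 0.4280×0.24314761 = 0.104067
Scale to base peak (0.395919) = 100: 37.12 : 100.00 : 89.17 : 26.28

37.12 : 100.00 : 89.17 : 26.28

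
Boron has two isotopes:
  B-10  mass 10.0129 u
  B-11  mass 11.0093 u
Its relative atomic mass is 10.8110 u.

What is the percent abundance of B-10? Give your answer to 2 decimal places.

With x = fraction of B-10 (so B-11 is 1 − x):
10.0129·x + 11.0093·(1 − x) = 10.8110
(10.0129 − 11.0093)·x = 10.8110 − 11.0093
x = -0.1983 / -0.9964 = 0.19902 → 19.90% B-10, 80.10% B-11.

19.90%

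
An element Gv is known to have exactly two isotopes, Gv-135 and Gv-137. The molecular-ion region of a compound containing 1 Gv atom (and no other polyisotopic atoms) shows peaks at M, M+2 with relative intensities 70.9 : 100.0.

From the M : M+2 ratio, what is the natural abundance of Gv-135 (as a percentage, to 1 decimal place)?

Write p for the Gv-135 fraction. I(M+2)/I(M) = [C(1,1)·p^0·(1−p)] / p^1 = 1·(1−p)/p = 100.0/70.9 = 1.4104
(1−p)/p = 1.4104/1 = 1.4104  ⇒  p = 1/(1 + 1.4104) = 0.4149
Gv-135: 41.5%, Gv-137: 58.5%.

41.5%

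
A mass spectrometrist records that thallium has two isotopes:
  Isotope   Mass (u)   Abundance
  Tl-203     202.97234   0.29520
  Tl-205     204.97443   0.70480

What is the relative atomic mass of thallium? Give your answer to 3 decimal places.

204.383 u

Weight each isotope mass by its fractional abundance: 0.29520 × 202.97234 + 0.70480 × 204.97443
= 59.917435 + 144.465978 = 204.383413 u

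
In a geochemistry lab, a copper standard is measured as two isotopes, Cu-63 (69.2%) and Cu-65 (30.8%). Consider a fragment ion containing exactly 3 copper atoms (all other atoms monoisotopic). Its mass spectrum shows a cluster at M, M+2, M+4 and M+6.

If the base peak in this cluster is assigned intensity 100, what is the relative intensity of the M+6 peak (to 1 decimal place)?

(0.692 + 0.308)^3 gives M 0.3314, M+2 0.4425, M+4 0.1969, M+6 0.0292; the largest is M+2.
P(M+2) = C(3,1) × 0.692^2 × 0.308^1 = 3 × 0.478864 × 0.3080 = 0.442470 (base)
P(M+6) = C(3,3) × 0.692^0 × 0.308^3 = 1 × 1.0000 × 0.02921811 = 0.029218
Relative intensity = 0.029218 / 0.442470 × 100 = 6.6

6.6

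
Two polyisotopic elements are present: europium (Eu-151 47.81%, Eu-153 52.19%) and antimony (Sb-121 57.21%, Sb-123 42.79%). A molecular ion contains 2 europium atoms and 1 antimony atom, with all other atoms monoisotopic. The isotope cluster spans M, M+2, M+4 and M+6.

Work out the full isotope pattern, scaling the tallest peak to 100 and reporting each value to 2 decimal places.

Europium pattern (n=2): 0.22857961 : 0.49904078 : 0.27237961
Antimony pattern (n=1): 0.5721 : 0.4279
Convolve the two distributions (both contribute in 2-u steps):
  M: 0.22857961×0.5721 = 0.130770
  M+2: 0.22857961×0.4279 + 0.49904078×0.5721 = 0.383310
  M+4: 0.49904078×0.4279 + 0.27237961×0.5721 = 0.369368
  M+6: 0.27237961×0.4279 = 0.116551
Scale to base peak (0.383310) = 100: 34.12 : 100.00 : 96.36 : 30.41

34.12 : 100.00 : 96.36 : 30.41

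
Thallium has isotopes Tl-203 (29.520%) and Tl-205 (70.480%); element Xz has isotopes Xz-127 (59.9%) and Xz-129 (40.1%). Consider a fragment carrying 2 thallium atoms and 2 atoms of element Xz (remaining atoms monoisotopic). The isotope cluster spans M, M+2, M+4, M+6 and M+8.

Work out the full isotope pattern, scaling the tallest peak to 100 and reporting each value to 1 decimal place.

8.0 : 48.7 : 100.0 : 77.9 : 20.4

Thallium pattern (n=2): 0.08714304 : 0.41611392 : 0.49674304
Element Xz pattern (n=2): 0.358801 : 0.480398 : 0.160801
Convolve the two distributions (both contribute in 2-u steps):
  M: 0.08714304×0.358801 = 0.031267
  M+2: 0.08714304×0.480398 + 0.41611392×0.358801 = 0.191165
  M+4: 0.08714304×0.160801 + 0.41611392×0.480398 + 0.49674304×0.358801 = 0.392145
  M+6: 0.41611392×0.160801 + 0.49674304×0.480398 = 0.305546
  M+8: 0.49674304×0.160801 = 0.079877
Scale to base peak (0.392145) = 100: 8.0 : 48.7 : 100.0 : 77.9 : 20.4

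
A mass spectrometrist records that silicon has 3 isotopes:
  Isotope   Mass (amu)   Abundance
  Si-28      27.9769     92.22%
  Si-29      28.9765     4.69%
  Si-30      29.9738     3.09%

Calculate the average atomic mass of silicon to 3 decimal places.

28.085 amu

The abundance-weighted mean is 0.9222 × 27.9769 + 0.0469 × 28.9765 + 0.0309 × 29.9738
= 25.80030 + 1.35900 + 0.92619 = 28.08549 amu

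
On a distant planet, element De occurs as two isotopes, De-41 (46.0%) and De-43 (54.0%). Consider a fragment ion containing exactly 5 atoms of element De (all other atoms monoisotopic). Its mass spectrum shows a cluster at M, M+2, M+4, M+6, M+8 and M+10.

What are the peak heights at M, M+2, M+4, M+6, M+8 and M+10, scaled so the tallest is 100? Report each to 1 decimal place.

6.2 : 36.3 : 85.2 : 100.0 : 58.7 : 13.8

The 5 De atoms are independent, so intensities follow the terms of (0.460 + 0.540)^5.
P(M) = 0.460^5 = 0.020596
P(M+2) = 5 × 0.460^4 × 0.540^1 = 0.120891
P(M+4) = 10 × 0.460^3 × 0.540^2 = 0.283832
P(M+6) = 10 × 0.460^2 × 0.540^3 = 0.333194
P(M+8) = 5 × 0.460^1 × 0.540^4 = 0.195570
P(M+10) = 0.540^5 = 0.045917
The M+6 peak is largest (0.333194); scaling to 100 gives 6.2 : 36.3 : 85.2 : 100.0 : 58.7 : 13.8.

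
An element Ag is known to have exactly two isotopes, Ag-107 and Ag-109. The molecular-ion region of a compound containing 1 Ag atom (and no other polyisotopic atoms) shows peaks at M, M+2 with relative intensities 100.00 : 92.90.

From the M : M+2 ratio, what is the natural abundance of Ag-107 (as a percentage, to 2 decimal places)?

Write p for the Ag-107 fraction. I(M+2)/I(M) = [C(1,1)·p^0·(1−p)] / p^1 = 1·(1−p)/p = 92.90/100.00 = 0.9290
(1−p)/p = 0.9290/1 = 0.9290  ⇒  p = 1/(1 + 0.9290) = 0.5184
Ag-107: 51.84%, Ag-109: 48.16%.

51.84%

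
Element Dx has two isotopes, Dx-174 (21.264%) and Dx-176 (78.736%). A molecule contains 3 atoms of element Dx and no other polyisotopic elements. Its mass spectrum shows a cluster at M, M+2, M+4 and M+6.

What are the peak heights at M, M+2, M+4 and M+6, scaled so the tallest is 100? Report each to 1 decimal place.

2.0 : 21.9 : 81.0 : 100.0

Each Dx atom is independently Dx-174 (p = 0.21264) or Dx-176 (q = 0.78736); the cluster is the binomial expansion (p + q)^3.
P(M) = 0.21264^3 = 0.009615
P(M+2) = 3 × 0.21264^2 × 0.78736^1 = 0.106803
P(M+4) = 3 × 0.21264^1 × 0.78736^2 = 0.395469
P(M+6) = 0.78736^3 = 0.488113
The M+6 peak is largest (0.488113); scaling to 100 gives 2.0 : 21.9 : 81.0 : 100.0.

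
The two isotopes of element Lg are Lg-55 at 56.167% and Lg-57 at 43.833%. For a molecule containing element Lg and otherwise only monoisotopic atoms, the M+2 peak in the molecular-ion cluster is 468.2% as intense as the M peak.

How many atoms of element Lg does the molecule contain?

6

For n independent Lg atoms, I(M+2)/I(M) = n · (abundance Lg-57) / (abundance Lg-55) = n · 0.43833/0.56167.
n = 4.682 × 0.56167/0.43833 = 6.00 ≈ 6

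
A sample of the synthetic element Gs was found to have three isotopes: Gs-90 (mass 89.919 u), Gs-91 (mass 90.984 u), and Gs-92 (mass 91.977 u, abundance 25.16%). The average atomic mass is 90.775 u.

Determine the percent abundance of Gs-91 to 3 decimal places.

31.757%

The remaining 74.84% is split between Gs-90 (fraction x) and Gs-91 (fraction 0.7484 − x).
Substituting: 89.919x + 90.984(0.7484 − x) = 67.6335868
(89.919 − 90.984)x = -0.4588388  ⇒  x = 0.43083, y = 0.31757
Gs-90: 43.083%, Gs-91: 31.757%.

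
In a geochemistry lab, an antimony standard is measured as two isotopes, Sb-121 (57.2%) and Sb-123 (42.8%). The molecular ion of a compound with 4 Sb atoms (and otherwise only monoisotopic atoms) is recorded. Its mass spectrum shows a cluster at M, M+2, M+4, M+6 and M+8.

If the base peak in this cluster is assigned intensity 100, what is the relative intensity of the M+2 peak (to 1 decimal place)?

89.1

Binomial terms of (0.572 + 0.428)^4: M 0.1070, M+2 0.3204, M+4 0.3596, M+6 0.1794, M+8 0.0336 → M+4 is the base peak.
P(M+4) = C(4,2) × 0.572^2 × 0.428^2 = 6 × 0.327184 × 0.183184 = 0.359609 (base)
P(M+2) = C(4,1) × 0.572^3 × 0.428^1 = 4 × 0.18714925 × 0.4280 = 0.320400
Relative intensity = 0.320400 / 0.359609 × 100 = 89.1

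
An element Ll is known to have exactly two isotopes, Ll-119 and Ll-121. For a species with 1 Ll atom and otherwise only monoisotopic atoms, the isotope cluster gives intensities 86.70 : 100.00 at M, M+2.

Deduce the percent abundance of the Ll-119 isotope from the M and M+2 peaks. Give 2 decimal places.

46.44%

Write p for the Ll-119 fraction. I(M+2)/I(M) = [C(1,1)·p^0·(1−p)] / p^1 = 1·(1−p)/p = 100.00/86.70 = 1.1534
(1−p)/p = 1.1534/1 = 1.1534  ⇒  p = 1/(1 + 1.1534) = 0.4644
Ll-119: 46.44%, Ll-121: 53.56%.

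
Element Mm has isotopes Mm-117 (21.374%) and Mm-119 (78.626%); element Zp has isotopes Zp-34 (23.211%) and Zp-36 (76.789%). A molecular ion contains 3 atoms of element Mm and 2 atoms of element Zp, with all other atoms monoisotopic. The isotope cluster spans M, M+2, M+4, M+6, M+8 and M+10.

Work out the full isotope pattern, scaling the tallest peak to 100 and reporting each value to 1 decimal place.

Element Mm pattern (n=3): 0.00976467 : 0.10776036 : 0.39640527 : 0.4860697
Element Zp pattern (n=2): 0.05387505 : 0.3564699 : 0.58965505
Convolve the two distributions (both contribute in 2-u steps):
  M: 0.00976467×0.05387505 = 0.000526
  M+2: 0.00976467×0.3564699 + 0.10776036×0.05387505 = 0.009286
  M+4: 0.00976467×0.58965505 + 0.10776036×0.3564699 + 0.39640527×0.05387505 = 0.065527
  M+6: 0.10776036×0.58965505 + 0.39640527×0.3564699 + 0.4860697×0.05387505 = 0.231035
  M+8: 0.39640527×0.58965505 + 0.4860697×0.3564699 = 0.407012
  M+10: 0.4860697×0.58965505 = 0.286613
Scale to base peak (0.407012) = 100: 0.1 : 2.3 : 16.1 : 56.8 : 100.0 : 70.4

0.1 : 2.3 : 16.1 : 56.8 : 100.0 : 70.4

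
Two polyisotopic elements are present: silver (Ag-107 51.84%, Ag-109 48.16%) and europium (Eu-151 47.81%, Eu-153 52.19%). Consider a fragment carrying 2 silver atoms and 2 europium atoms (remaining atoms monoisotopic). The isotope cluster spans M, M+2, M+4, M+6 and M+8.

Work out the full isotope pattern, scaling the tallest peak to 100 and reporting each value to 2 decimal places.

16.36 : 66.13 : 100.00 : 67.06 : 16.83

Silver pattern (n=2): 0.26873856 : 0.49932288 : 0.23193856
Europium pattern (n=2): 0.22857961 : 0.49904078 : 0.27237961
Convolve the two distributions (both contribute in 2-u steps):
  M: 0.26873856×0.22857961 = 0.061428
  M+2: 0.26873856×0.49904078 + 0.49932288×0.22857961 = 0.248247
  M+4: 0.26873856×0.27237961 + 0.49932288×0.49904078 + 0.23193856×0.22857961 = 0.375398
  M+6: 0.49932288×0.27237961 + 0.23193856×0.49904078 = 0.251752
  M+8: 0.23193856×0.27237961 = 0.063175
Scale to base peak (0.375398) = 100: 16.36 : 66.13 : 100.00 : 67.06 : 16.83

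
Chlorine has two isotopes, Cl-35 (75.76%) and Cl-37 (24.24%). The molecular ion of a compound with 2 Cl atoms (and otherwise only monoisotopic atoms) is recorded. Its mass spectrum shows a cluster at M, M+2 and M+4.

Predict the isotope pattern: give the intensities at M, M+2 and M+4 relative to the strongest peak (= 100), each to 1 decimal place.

100.0 : 64.0 : 10.2

Each Cl atom is independently Cl-35 (p = 0.7576) or Cl-37 (q = 0.2424); the cluster is the binomial expansion (p + q)^2.
P(M) = 0.7576^2 = 0.573958
P(M+2) = 2 × 0.7576^1 × 0.2424^1 = 0.367284
P(M+4) = 0.2424^2 = 0.058758
The M peak is largest (0.573958); scaling to 100 gives 100.0 : 64.0 : 10.2.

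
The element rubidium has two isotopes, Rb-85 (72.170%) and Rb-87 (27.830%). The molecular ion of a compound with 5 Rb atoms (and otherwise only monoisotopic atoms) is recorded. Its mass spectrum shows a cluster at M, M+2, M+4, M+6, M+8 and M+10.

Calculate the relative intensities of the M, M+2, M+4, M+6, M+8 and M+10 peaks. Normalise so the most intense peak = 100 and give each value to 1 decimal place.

Expanding (0.72170 + 0.27830)^5:
P(M) = 0.72170^5 = 0.195787
P(M+2) = 5 × 0.72170^4 × 0.27830^1 = 0.377494
P(M+4) = 10 × 0.72170^3 × 0.27830^2 = 0.291136
P(M+6) = 10 × 0.72170^2 × 0.27830^3 = 0.112267
P(M+8) = 5 × 0.72170^1 × 0.27830^4 = 0.021646
P(M+10) = 0.27830^5 = 0.001669
The M+2 peak is largest (0.377494); scaling to 100 gives 51.9 : 100.0 : 77.1 : 29.7 : 5.7 : 0.4.

51.9 : 100.0 : 77.1 : 29.7 : 5.7 : 0.4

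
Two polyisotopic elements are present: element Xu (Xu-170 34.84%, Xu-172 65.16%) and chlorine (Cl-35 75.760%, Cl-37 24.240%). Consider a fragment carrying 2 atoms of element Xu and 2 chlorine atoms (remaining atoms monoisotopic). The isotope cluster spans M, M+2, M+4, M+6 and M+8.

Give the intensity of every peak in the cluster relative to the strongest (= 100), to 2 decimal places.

16.68 : 73.08 : 100.00 : 43.73 : 5.97

Element Xu pattern (n=2): 0.12138256 : 0.45403488 : 0.42458256
Chlorine pattern (n=2): 0.57395776 : 0.36728448 : 0.05875776
Convolve the two distributions (both contribute in 2-u steps):
  M: 0.12138256×0.57395776 = 0.069668
  M+2: 0.12138256×0.36728448 + 0.45403488×0.57395776 = 0.305179
  M+4: 0.12138256×0.05875776 + 0.45403488×0.36728448 + 0.42458256×0.57395776 = 0.417585
  M+6: 0.45403488×0.05875776 + 0.42458256×0.36728448 = 0.182621
  M+8: 0.42458256×0.05875776 = 0.024948
Scale to base peak (0.417585) = 100: 16.68 : 73.08 : 100.00 : 43.73 : 5.97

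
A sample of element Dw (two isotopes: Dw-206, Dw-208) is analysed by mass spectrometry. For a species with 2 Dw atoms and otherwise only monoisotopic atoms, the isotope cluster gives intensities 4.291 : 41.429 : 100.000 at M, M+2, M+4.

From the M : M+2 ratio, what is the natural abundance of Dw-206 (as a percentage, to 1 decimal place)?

Let p = fractional abundance of Dw-206. I(M+2)/I(M) = [C(2,1)·p^1·(1−p)] / p^2 = 2·(1−p)/p = 41.429/4.291 = 9.6549
(1−p)/p = 9.6549/2 = 4.8274  ⇒  p = 1/(1 + 4.8274) = 0.1716
Dw-206: 17.2%, Dw-208: 82.8%.

17.2%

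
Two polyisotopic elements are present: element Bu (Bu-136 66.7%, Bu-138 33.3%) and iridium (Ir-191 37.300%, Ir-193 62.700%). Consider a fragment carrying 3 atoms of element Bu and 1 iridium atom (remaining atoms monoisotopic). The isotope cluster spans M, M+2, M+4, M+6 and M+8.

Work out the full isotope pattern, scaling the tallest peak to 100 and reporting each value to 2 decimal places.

30.62 : 97.34 : 100.00 : 42.30 : 6.41

Element Bu pattern (n=3): 0.29674096 : 0.44444411 : 0.22188889 : 0.03692604
Iridium pattern (n=1): 0.3730 : 0.6270
Convolve the two distributions (both contribute in 2-u steps):
  M: 0.29674096×0.3730 = 0.110684
  M+2: 0.29674096×0.6270 + 0.44444411×0.3730 = 0.351834
  M+4: 0.44444411×0.6270 + 0.22188889×0.3730 = 0.361431
  M+6: 0.22188889×0.6270 + 0.03692604×0.3730 = 0.152898
  M+8: 0.03692604×0.6270 = 0.023153
Scale to base peak (0.361431) = 100: 30.62 : 97.34 : 100.00 : 42.30 : 6.41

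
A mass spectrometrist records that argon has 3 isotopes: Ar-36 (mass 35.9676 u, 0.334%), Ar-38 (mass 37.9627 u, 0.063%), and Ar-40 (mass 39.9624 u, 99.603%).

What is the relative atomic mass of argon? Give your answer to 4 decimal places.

39.9478 u

The abundance-weighted mean is 0.00334 × 35.9676 + 0.00063 × 37.9627 + 0.99603 × 39.9624
= 0.12013 + 0.02392 + 39.80375 = 39.94780 u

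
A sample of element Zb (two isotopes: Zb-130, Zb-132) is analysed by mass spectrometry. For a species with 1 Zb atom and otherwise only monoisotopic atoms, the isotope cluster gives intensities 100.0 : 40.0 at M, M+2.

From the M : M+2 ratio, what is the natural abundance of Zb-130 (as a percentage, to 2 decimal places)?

Write p for the Zb-130 fraction. I(M+2)/I(M) = [C(1,1)·p^0·(1−p)] / p^1 = 1·(1−p)/p = 40.0/100.0 = 0.4000
(1−p)/p = 0.4000/1 = 0.4000  ⇒  p = 1/(1 + 0.4000) = 0.7143
Zb-130: 71.43%, Zb-132: 28.57%.

71.43%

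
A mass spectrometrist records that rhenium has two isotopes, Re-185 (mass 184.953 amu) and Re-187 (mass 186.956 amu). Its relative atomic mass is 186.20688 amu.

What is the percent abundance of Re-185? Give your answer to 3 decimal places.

Let x be the fractional abundance of Re-185; then Re-187 has abundance 1 − x.
184.953·x + 186.956·(1 − x) = 186.20688
(184.953 − 186.956)·x = 186.20688 − 186.956
x = -0.74912 / -2.003 = 0.37400 → 37.400% Re-185, 62.600% Re-187.

37.400%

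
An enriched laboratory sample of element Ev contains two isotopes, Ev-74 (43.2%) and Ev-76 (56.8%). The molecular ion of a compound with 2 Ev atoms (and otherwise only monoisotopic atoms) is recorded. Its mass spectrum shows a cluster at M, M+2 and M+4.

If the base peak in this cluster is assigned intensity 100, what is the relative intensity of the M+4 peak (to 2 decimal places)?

65.74

(0.432 + 0.568)^2 gives M 0.1866, M+2 0.4908, M+4 0.3226; the largest is M+2.
P(M+2) = C(2,1) × 0.432^1 × 0.568^1 = 2 × 0.4320 × 0.5680 = 0.490752 (base)
P(M+4) = C(2,2) × 0.432^0 × 0.568^2 = 1 × 1.0000 × 0.322624 = 0.322624
Relative intensity = 0.322624 / 0.490752 × 100 = 65.74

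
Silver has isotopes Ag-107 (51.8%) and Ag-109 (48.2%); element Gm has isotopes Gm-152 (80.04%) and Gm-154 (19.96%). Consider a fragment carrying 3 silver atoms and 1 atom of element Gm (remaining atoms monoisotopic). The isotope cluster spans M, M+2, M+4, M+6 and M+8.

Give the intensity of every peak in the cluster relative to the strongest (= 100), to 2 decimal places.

Silver pattern (n=3): 0.13899183 : 0.3879965 : 0.3610315 : 0.11198017
Element Gm pattern (n=1): 0.8004 : 0.1996
Convolve the two distributions (both contribute in 2-u steps):
  M: 0.13899183×0.8004 = 0.111249
  M+2: 0.13899183×0.1996 + 0.3879965×0.8004 = 0.338295
  M+4: 0.3879965×0.1996 + 0.3610315×0.8004 = 0.366414
  M+6: 0.3610315×0.1996 + 0.11198017×0.8004 = 0.161691
  M+8: 0.11198017×0.1996 = 0.022351
Scale to base peak (0.366414) = 100: 30.36 : 92.33 : 100.00 : 44.13 : 6.10

30.36 : 92.33 : 100.00 : 44.13 : 6.10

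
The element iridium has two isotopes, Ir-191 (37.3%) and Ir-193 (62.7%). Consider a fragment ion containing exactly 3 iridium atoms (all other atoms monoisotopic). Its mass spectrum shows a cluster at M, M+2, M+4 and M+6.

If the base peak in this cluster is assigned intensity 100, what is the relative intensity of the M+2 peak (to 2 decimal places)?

(0.373 + 0.627)^3 gives M 0.0519, M+2 0.2617, M+4 0.4399, M+6 0.2465; the largest is M+4.
P(M+4) = C(3,2) × 0.373^1 × 0.627^2 = 3 × 0.3730 × 0.393129 = 0.439911 (base)
P(M+2) = C(3,1) × 0.373^2 × 0.627^1 = 3 × 0.139129 × 0.6270 = 0.261702
Relative intensity = 0.261702 / 0.439911 × 100 = 59.49

59.49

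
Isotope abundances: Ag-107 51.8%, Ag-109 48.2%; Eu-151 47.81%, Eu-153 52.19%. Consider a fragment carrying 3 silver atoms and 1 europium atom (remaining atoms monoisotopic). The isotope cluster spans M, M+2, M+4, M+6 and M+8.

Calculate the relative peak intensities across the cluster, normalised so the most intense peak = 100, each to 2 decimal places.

17.72 : 68.79 : 100.00 : 64.50 : 15.58

Silver pattern (n=3): 0.13899183 : 0.3879965 : 0.3610315 : 0.11198017
Europium pattern (n=1): 0.4781 : 0.5219
Convolve the two distributions (both contribute in 2-u steps):
  M: 0.13899183×0.4781 = 0.066452
  M+2: 0.13899183×0.5219 + 0.3879965×0.4781 = 0.258041
  M+4: 0.3879965×0.5219 + 0.3610315×0.4781 = 0.375105
  M+6: 0.3610315×0.5219 + 0.11198017×0.4781 = 0.241960
  M+8: 0.11198017×0.5219 = 0.058442
Scale to base peak (0.375105) = 100: 17.72 : 68.79 : 100.00 : 64.50 : 15.58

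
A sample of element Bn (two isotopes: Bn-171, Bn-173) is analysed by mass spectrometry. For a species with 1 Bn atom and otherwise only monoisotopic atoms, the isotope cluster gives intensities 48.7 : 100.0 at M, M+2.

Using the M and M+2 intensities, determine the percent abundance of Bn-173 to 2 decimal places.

67.25%

Let p = fractional abundance of Bn-171. I(M+2)/I(M) = [C(1,1)·p^0·(1−p)] / p^1 = 1·(1−p)/p = 100.0/48.7 = 2.0534
(1−p)/p = 2.0534/1 = 2.0534  ⇒  p = 1/(1 + 2.0534) = 0.3275
Bn-171: 32.75%, Bn-173: 67.25%.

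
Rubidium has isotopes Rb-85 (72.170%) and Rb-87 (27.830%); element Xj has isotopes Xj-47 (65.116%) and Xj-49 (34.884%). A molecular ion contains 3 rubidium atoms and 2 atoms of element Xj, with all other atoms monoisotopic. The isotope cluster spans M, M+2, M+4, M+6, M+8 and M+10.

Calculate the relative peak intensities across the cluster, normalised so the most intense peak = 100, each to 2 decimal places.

44.88 : 100.00 : 88.53 : 38.92 : 8.50 : 0.74

Rubidium pattern (n=3): 0.37589809 : 0.43485841 : 0.16768892 : 0.02155458
Element Xj pattern (n=2): 0.42400935 : 0.45430131 : 0.12168935
Convolve the two distributions (both contribute in 2-u steps):
  M: 0.37589809×0.42400935 = 0.159384
  M+2: 0.37589809×0.45430131 + 0.43485841×0.42400935 = 0.355155
  M+4: 0.37589809×0.12168935 + 0.43485841×0.45430131 + 0.16768892×0.42400935 = 0.314401
  M+6: 0.43485841×0.12168935 + 0.16768892×0.45430131 + 0.02155458×0.42400935 = 0.138238
  M+8: 0.16768892×0.12168935 + 0.02155458×0.45430131 = 0.030198
  M+10: 0.02155458×0.12168935 = 0.002623
Scale to base peak (0.355155) = 100: 44.88 : 100.00 : 88.53 : 38.92 : 8.50 : 0.74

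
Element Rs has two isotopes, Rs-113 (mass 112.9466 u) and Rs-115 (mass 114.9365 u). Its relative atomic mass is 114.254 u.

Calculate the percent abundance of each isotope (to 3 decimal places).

With x = fraction of Rs-113 (so Rs-115 is 1 − x):
112.9466·x + 114.9365·(1 − x) = 114.254
(112.9466 − 114.9365)·x = 114.254 − 114.9365
x = -0.6825 / -1.9899 = 0.34298 → 34.298% Rs-113, 65.702% Rs-115.

Rs-113: 34.298%, Rs-115: 65.702%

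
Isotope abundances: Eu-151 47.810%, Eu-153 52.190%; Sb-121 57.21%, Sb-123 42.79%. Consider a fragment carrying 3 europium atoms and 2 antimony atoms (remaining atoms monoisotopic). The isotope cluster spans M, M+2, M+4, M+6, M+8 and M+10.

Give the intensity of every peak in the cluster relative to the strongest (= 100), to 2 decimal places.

11.07 : 52.81 : 100.00 : 93.88 : 43.68 : 8.06

Europium pattern (n=3): 0.10928391 : 0.3578871 : 0.39067407 : 0.14215492
Antimony pattern (n=2): 0.32729841 : 0.48960318 : 0.18309841
Convolve the two distributions (both contribute in 2-u steps):
  M: 0.10928391×0.32729841 = 0.035768
  M+2: 0.10928391×0.48960318 + 0.3578871×0.32729841 = 0.170642
  M+4: 0.10928391×0.18309841 + 0.3578871×0.48960318 + 0.39067407×0.32729841 = 0.323099
  M+6: 0.3578871×0.18309841 + 0.39067407×0.48960318 + 0.14215492×0.32729841 = 0.303331
  M+8: 0.39067407×0.18309841 + 0.14215492×0.48960318 = 0.141131
  M+10: 0.14215492×0.18309841 = 0.026028
Scale to base peak (0.323099) = 100: 11.07 : 52.81 : 100.00 : 93.88 : 43.68 : 8.06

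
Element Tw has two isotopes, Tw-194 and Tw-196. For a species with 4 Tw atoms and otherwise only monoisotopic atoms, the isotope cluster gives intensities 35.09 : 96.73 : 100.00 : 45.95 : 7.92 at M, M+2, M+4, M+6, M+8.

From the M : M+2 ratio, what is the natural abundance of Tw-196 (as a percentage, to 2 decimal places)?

Write p for the Tw-194 fraction. I(M+2)/I(M) = [C(4,1)·p^3·(1−p)] / p^4 = 4·(1−p)/p = 96.73/35.09 = 2.7566
(1−p)/p = 2.7566/4 = 0.6892  ⇒  p = 1/(1 + 0.6892) = 0.5920
Tw-194: 59.20%, Tw-196: 40.80%.

40.80%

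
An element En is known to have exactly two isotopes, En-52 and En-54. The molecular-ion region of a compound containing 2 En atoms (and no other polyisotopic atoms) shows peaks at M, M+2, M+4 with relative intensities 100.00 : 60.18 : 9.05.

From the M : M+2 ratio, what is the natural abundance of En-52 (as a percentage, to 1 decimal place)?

Write p for the En-52 fraction. I(M+2)/I(M) = [C(2,1)·p^1·(1−p)] / p^2 = 2·(1−p)/p = 60.18/100.00 = 0.6018
(1−p)/p = 0.6018/2 = 0.3009  ⇒  p = 1/(1 + 0.3009) = 0.7687
En-52: 76.9%, En-54: 23.1%.

76.9%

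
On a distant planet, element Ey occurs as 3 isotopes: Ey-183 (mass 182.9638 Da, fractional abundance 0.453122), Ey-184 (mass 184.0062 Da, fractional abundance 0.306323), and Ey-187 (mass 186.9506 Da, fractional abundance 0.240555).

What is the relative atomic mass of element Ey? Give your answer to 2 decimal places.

184.24 Da

Ar = Σ fᵢ·mᵢ = 0.453122 × 182.9638 + 0.306323 × 184.0062 + 0.240555 × 186.9506
= 82.90492 + 56.36533 + 44.97190 = 184.24215 Da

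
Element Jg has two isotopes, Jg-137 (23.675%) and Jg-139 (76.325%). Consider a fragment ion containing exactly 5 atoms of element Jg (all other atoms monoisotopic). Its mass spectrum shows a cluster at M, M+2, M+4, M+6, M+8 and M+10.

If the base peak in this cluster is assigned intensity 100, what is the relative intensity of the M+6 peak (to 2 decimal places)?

62.04

(0.23675 + 0.76325)^5 gives M 0.0007, M+2 0.0120, M+4 0.0773, M+6 0.2492, M+8 0.4017, M+10 0.2590; the largest is M+8.
P(M+8) = C(5,4) × 0.23675^1 × 0.76325^4 = 5 × 0.23675 × 0.33936516 = 0.401724 (base)
P(M+6) = C(5,3) × 0.23675^2 × 0.76325^3 = 10 × 0.05605056 × 0.44463172 = 0.249219
Relative intensity = 0.249219 / 0.401724 × 100 = 62.04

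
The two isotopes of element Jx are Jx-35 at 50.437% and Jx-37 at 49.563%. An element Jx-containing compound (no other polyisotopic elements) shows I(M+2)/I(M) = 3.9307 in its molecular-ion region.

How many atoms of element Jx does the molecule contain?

4

For n independent Jx atoms, I(M+2)/I(M) = n · (abundance Jx-37) / (abundance Jx-35) = n · 0.49563/0.50437.
n = 3.9307 × 0.50437/0.49563 = 4.00 ≈ 4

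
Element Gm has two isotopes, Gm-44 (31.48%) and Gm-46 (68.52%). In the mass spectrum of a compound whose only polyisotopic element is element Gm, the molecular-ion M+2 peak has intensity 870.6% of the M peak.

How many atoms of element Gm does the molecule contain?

With n Gm atoms, P(M+2)/P(M) = C(n,1)·p^(n−1)q / p^n = n·q/p = n · 0.6852/0.3148.
n = 8.706 × 0.3148/0.6852 = 4.00 ≈ 4

4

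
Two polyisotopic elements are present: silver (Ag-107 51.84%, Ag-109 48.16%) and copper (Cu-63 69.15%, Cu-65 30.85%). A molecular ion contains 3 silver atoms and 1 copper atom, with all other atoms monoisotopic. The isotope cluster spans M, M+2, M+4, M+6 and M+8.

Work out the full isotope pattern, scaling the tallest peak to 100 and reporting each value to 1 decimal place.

Silver pattern (n=3): 0.13931407 : 0.38827347 : 0.36071085 : 0.11170161
Copper pattern (n=1): 0.6915 : 0.3085
Convolve the two distributions (both contribute in 2-u steps):
  M: 0.13931407×0.6915 = 0.096336
  M+2: 0.13931407×0.3085 + 0.38827347×0.6915 = 0.311469
  M+4: 0.38827347×0.3085 + 0.36071085×0.6915 = 0.369214
  M+6: 0.36071085×0.3085 + 0.11170161×0.6915 = 0.188521
  M+8: 0.11170161×0.3085 = 0.034460
Scale to base peak (0.369214) = 100: 26.1 : 84.4 : 100.0 : 51.1 : 9.3

26.1 : 84.4 : 100.0 : 51.1 : 9.3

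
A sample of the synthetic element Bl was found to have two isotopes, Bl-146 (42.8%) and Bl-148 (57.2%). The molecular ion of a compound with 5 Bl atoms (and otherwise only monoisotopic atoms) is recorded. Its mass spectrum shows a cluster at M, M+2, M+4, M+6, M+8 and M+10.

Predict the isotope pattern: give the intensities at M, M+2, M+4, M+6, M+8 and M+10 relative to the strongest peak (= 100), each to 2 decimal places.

Expanding (0.428 + 0.572)^5:
P(M) = 0.428^5 = 0.014362
P(M+2) = 5 × 0.428^4 × 0.572^1 = 0.095971
P(M+4) = 10 × 0.428^3 × 0.572^2 = 0.256521
P(M+6) = 10 × 0.428^2 × 0.572^3 = 0.342827
P(M+8) = 5 × 0.428^1 × 0.572^4 = 0.229086
P(M+10) = 0.572^5 = 0.061232
The M+6 peak is largest (0.342827); scaling to 100 gives 4.19 : 27.99 : 74.83 : 100.00 : 66.82 : 17.86.

4.19 : 27.99 : 74.83 : 100.00 : 66.82 : 17.86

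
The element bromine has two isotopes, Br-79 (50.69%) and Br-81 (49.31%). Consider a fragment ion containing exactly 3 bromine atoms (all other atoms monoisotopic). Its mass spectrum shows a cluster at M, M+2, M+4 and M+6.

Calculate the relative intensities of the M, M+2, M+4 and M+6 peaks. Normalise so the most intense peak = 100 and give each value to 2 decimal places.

34.27 : 100.00 : 97.28 : 31.54

Each Br atom is independently Br-79 (p = 0.5069) or Br-81 (q = 0.4931); the cluster is the binomial expansion (p + q)^3.
P(M) = 0.5069^3 = 0.130247
P(M+2) = 3 × 0.5069^2 × 0.4931^1 = 0.380103
P(M+4) = 3 × 0.5069^1 × 0.4931^2 = 0.369755
P(M+6) = 0.4931^3 = 0.119896
The M+2 peak is largest (0.380103); scaling to 100 gives 34.27 : 100.00 : 97.28 : 31.54.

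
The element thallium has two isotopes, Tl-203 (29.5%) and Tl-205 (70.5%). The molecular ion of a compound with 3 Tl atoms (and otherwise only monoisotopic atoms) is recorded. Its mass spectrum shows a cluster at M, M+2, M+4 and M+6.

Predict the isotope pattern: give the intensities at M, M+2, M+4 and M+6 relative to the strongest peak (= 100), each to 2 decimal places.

Each Tl atom is independently Tl-203 (p = 0.295) or Tl-205 (q = 0.705); the cluster is the binomial expansion (p + q)^3.
P(M) = 0.295^3 = 0.025672
P(M+2) = 3 × 0.295^2 × 0.705^1 = 0.184058
P(M+4) = 3 × 0.295^1 × 0.705^2 = 0.439867
P(M+6) = 0.705^3 = 0.350403
The M+4 peak is largest (0.439867); scaling to 100 gives 5.84 : 41.84 : 100.00 : 79.66.

5.84 : 41.84 : 100.00 : 79.66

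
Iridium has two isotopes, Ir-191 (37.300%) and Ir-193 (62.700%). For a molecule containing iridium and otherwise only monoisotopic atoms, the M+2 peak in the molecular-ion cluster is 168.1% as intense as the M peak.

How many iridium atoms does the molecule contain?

1

For n independent Ir atoms, I(M+2)/I(M) = n · (abundance Ir-193) / (abundance Ir-191) = n · 0.62700/0.37300.
n = 1.681 × 0.37300/0.62700 = 1.00 ≈ 1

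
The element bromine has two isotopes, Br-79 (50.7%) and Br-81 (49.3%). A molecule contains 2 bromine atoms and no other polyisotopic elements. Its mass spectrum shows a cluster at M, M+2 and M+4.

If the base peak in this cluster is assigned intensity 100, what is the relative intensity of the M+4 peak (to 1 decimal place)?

48.6

Term probabilities: M 0.2570, M+2 0.4999, M+4 0.2430. Base peak = M+2.
P(M+2) = C(2,1) × 0.507^1 × 0.493^1 = 2 × 0.5070 × 0.4930 = 0.499902 (base)
P(M+4) = C(2,2) × 0.507^0 × 0.493^2 = 1 × 1.0000 × 0.243049 = 0.243049
Relative intensity = 0.243049 / 0.499902 × 100 = 48.6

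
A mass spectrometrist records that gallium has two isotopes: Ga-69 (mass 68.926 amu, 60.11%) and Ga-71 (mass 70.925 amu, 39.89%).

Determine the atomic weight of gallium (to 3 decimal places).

The abundance-weighted mean is 0.6011 × 68.926 + 0.3989 × 70.925
= 41.4314 + 28.2920 = 69.7234 amu

69.723 amu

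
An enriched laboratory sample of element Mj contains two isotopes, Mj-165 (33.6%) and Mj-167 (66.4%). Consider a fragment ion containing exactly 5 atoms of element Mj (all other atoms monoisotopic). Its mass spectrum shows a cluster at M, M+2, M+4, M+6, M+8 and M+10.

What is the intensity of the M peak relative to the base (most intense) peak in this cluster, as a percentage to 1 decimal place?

(0.336 + 0.664)^5 gives M 0.0043, M+2 0.0423, M+4 0.1672, M+6 0.3305, M+8 0.3266, M+10 0.1291; the largest is M+6.
P(M+6) = C(5,3) × 0.336^2 × 0.664^3 = 10 × 0.112896 × 0.29275494 = 0.330509 (base)
P(M) = C(5,0) × 0.336^5 × 0.664^0 = 1 × 0.00428249 × 1.0000 = 0.004282
Relative intensity = 0.004282 / 0.330509 × 100 = 1.3

1.3%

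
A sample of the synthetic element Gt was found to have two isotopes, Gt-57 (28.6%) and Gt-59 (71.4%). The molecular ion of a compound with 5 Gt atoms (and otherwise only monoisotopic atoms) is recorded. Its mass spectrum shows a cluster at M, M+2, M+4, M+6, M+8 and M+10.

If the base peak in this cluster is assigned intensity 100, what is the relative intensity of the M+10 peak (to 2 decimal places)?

49.93

Term probabilities: M 0.0019, M+2 0.0239, M+4 0.1193, M+6 0.2977, M+8 0.3716, M+10 0.1856. Base peak = M+8.
P(M+8) = C(5,4) × 0.286^1 × 0.714^4 = 5 × 0.2860 × 0.25989196 = 0.371646 (base)
P(M+10) = C(5,5) × 0.286^0 × 0.714^5 = 1 × 1.0000 × 0.18556286 = 0.185563
Relative intensity = 0.185563 / 0.371646 × 100 = 49.93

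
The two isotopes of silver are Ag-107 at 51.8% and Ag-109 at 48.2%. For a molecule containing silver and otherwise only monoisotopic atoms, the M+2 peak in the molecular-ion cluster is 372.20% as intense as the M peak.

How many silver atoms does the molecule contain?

For n independent Ag atoms, I(M+2)/I(M) = n · (abundance Ag-109) / (abundance Ag-107) = n · 0.482/0.518.
n = 3.7220 × 0.518/0.482 = 4.00 ≈ 4

4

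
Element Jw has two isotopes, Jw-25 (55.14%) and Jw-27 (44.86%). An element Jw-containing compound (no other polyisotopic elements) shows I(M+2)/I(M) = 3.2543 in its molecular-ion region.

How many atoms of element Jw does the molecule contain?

4

The M+2/M ratio from n Jw atoms is n · q/p = n · 0.4486/0.5514.
n = 3.2543 × 0.5514/0.4486 = 4.00 ≈ 4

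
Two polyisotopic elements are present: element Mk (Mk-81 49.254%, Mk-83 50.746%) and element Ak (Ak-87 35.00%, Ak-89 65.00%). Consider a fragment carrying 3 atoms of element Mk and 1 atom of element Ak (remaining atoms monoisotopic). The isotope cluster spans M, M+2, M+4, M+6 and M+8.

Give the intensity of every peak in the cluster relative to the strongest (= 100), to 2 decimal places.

11.20 : 55.44 : 100.00 : 78.52 : 22.76

Element Mk pattern (n=3): 0.11948806 : 0.36932277 : 0.38051028 : 0.13067889
Element Ak pattern (n=1): 0.3500 : 0.6500
Convolve the two distributions (both contribute in 2-u steps):
  M: 0.11948806×0.3500 = 0.041821
  M+2: 0.11948806×0.6500 + 0.36932277×0.3500 = 0.206930
  M+4: 0.36932277×0.6500 + 0.38051028×0.3500 = 0.373238
  M+6: 0.38051028×0.6500 + 0.13067889×0.3500 = 0.293069
  M+8: 0.13067889×0.6500 = 0.084941
Scale to base peak (0.373238) = 100: 11.20 : 55.44 : 100.00 : 78.52 : 22.76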